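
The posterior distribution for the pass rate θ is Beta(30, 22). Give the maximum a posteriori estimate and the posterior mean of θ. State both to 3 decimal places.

Mode = (30−1)/(30+22−2) = 29/50 = 0.580.
Mean = 30/(30+22) = 30/52 = 0.577.

MAP = 0.580; posterior mean = 0.577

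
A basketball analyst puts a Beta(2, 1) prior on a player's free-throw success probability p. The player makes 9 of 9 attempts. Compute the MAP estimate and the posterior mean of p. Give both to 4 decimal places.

MAP estimate = 1.0000, posterior mean = 0.9167

Posterior: Beta(2+9, 1+0) = Beta(11, 1).
Since β = 1 ≤ 1 and α > 1, the Beta density is monotone increasing on [0,1]; the mode is at 1.
Mean = 11/(11+1) = 0.9167.
Left-skewed posterior ⇒ mean < mode.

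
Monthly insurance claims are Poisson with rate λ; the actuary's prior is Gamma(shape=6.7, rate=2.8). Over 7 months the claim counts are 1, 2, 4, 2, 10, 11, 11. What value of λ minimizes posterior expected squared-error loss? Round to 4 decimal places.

4.8673

Σ counts = 41. Posterior: Gamma(shape = 6.7+41 = 47.7, rate = 2.8+7 = 9.8).
Mode = (α−1)/β = 46.7/9.8 = 4.7653.
Mean = α/β = 47.7/9.8 = 4.8673.
Squared-error loss ⇒ the optimal estimator is the posterior mean.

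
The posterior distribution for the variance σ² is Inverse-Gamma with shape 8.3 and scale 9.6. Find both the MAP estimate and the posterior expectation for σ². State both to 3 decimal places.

Mode = β/(α+1) = 9.6/9.3 = 1.032.
Mean = β/(α−1) = 9.6/7.3 = 1.315.

MAP estimate = 1.032, posterior expectation = 1.315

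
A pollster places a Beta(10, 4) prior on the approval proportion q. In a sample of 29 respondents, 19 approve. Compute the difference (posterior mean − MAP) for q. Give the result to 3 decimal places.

-0.009

Posterior: Beta(10+19, 4+10) = Beta(29, 14).
Mode = (29−1)/(29+14−2) = 28/41 = 0.683.
Mean = 29/(29+14) = 29/43 = 0.674.
Difference = 0.674 − 0.683 = -0.009.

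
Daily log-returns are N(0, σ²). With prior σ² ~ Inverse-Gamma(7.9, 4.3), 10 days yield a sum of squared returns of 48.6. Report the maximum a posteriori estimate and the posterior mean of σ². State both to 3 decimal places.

MAP: 2.058. Posterior mean: 2.403.

Posterior: Inverse-Gamma(shape = 7.9+10/2 = 12.9, scale = 4.3+48.6/2 = 28.6).
Mode = β/(α+1) = 28.6/13.9 = 2.058.
Mean = β/(α−1) = 28.6/11.9 = 2.403.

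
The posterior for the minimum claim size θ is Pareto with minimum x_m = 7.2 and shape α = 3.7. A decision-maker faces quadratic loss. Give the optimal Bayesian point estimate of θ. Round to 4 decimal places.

9.8667

The Pareto density is strictly decreasing on [x_m, ∞), so the mode is x_m = 7.2000.
Mean = α·x_m/(α−1) = 3.7·7.2/2.7 = 9.8667.
Quadratic loss ⇒ the optimal estimator is the posterior mean.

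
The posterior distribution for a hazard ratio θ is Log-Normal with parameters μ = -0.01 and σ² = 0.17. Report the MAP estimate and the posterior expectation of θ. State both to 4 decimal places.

Mode = exp(μ − σ²) = exp(-0.18) = 0.8353.
Mean = exp(μ + σ²/2) = exp(0.075) = 1.0779.
The posterior is right-skewed, so the mean exceeds the mode.

MAP estimate = 0.8353, posterior expectation = 1.0779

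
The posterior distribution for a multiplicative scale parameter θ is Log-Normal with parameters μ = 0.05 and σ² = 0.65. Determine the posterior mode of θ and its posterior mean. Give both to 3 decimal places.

MAP: 0.549. Posterior mean: 1.455.

Mode = exp(μ − σ²) = exp(-0.60) = 0.549.
Mean = exp(μ + σ²/2) = exp(0.375) = 1.455.
The mean is pulled above the mode by the posterior's right skew.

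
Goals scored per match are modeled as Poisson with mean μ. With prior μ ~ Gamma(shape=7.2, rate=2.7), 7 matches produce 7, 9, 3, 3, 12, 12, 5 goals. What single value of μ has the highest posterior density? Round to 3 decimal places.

Σ counts = 51. Posterior: Gamma(shape = 7.2+51 = 58.2, rate = 2.7+7 = 9.7).
Mode = (α−1)/β = 57.2/9.7 = 5.897.
Mean = α/β = 58.2/9.7 = 6.000.
This is the posterior mode — the MAP estimate.

5.897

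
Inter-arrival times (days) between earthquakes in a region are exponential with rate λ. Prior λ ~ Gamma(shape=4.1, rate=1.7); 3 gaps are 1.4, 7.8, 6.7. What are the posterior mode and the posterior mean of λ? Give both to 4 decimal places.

Σ times = 15.9. Posterior: Gamma(shape = 4.1+3 = 7.1, rate = 1.7+15.9 = 17.6).
Mode = (α−1)/β = 6.1/17.6 = 0.3466.
Mean = α/β = 7.1/17.6 = 0.4034.
Right-skewed posterior ⇒ mode < mean.

MAP: 0.3466. Posterior mean: 0.4034.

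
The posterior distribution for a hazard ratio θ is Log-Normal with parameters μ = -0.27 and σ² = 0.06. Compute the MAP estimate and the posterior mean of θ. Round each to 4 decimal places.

Mode = exp(μ − σ²) = exp(-0.33) = 0.7189.
Mean = exp(μ + σ²/2) = exp(-0.240) = 0.7866.

θ_MAP = 0.7189, E[θ|data] = 0.7866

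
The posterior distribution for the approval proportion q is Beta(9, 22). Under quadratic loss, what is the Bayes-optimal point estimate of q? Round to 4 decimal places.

0.2903

Mode = (9−1)/(9+22−2) = 8/29 = 0.2759.
Mean = 9/(9+22) = 9/31 = 0.2903.
Quadratic loss ⇒ the optimal estimator is the posterior mean.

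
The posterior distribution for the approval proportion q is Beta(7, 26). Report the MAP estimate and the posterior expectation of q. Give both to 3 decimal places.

Mode = (7−1)/(7+26−2) = 6/31 = 0.194.
Mean = 7/(7+26) = 7/33 = 0.212.

MAP = 0.194; posterior mean = 0.212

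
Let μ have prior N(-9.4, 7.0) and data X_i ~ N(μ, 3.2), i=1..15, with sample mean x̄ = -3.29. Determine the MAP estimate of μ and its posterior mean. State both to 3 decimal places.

Posterior for μ is Normal. Precision-weighted mean: (1/7.0·-9.4 + 15/3.2·-3.29) / (1/7.0 + 15/3.2) = -3.471.
A Normal posterior is symmetric, so mode = mean.

MAP estimate = -3.471, posterior mean = -3.471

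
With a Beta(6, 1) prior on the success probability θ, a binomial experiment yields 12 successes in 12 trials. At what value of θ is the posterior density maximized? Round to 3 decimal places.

1.000

Posterior: Beta(6+12, 1+0) = Beta(18, 1).
Since β = 1 ≤ 1 and α > 1, the Beta density is monotone increasing on [0,1]; the mode is at 1.
Mean = 18/(18+1) = 0.947.
This is the posterior mode — the MAP estimate.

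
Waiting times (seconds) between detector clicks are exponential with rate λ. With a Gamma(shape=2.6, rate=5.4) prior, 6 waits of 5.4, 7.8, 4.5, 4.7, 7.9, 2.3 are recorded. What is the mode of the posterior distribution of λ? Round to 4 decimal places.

0.2000

Σ times = 32.6. Posterior: Gamma(shape = 2.6+6 = 8.6, rate = 5.4+32.6 = 38.0).
Mode = (α−1)/β = 7.6/38.0 = 0.2000.
Mean = α/β = 8.6/38.0 = 0.2263.
This is the posterior mode — the MAP estimate.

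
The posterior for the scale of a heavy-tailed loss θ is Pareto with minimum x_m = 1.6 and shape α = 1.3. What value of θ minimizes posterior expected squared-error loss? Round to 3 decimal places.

The Pareto density is strictly decreasing on [x_m, ∞), so the mode is x_m = 1.600.
Mean = α·x_m/(α−1) = 1.3·1.6/0.3 = 6.933.
Squared-error loss ⇒ the optimal estimator is the posterior mean.

6.933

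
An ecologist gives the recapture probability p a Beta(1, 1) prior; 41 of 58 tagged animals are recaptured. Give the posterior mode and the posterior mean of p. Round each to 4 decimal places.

Posterior: Beta(1+41, 1+17) = Beta(42, 18).
Mode = (42−1)/(42+18−2) = 41/58 = 0.7069.
With a flat prior the MAP equals the MLE, 41/58.
Mean = 42/(42+18) = 42/60 = 0.7000.

p_MAP = 0.7069, E[p|data] = 0.7000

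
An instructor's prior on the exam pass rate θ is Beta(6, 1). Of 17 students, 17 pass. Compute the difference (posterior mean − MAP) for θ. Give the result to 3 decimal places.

-0.042

Posterior: Beta(6+17, 1+0) = Beta(23, 1).
Since β = 1 ≤ 1 and α > 1, the Beta density is monotone increasing on [0,1]; the mode is at 1.
Mean = 23/(23+1) = 0.958.
Difference = 0.958 − 1.000 = -0.042.
Left-skewed posterior ⇒ mean < mode.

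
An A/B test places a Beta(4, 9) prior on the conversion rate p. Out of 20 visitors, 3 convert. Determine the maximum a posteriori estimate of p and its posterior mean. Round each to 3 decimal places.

MAP = 0.194; posterior mean = 0.212

Posterior: Beta(4+3, 9+17) = Beta(7, 26).
Mode = (7−1)/(7+26−2) = 6/31 = 0.194.
Mean = 7/(7+26) = 7/33 = 0.212.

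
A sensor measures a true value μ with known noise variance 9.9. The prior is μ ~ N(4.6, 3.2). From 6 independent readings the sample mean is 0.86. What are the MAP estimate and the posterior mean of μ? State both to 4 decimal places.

Posterior for μ is Normal. Precision-weighted mean: (1/3.2·4.6 + 6/9.9·0.86) / (1/3.2 + 6/9.9) = 2.1324.
A Normal posterior is symmetric, so mode = mean.

MAP estimate = 2.1324, posterior mean = 2.1324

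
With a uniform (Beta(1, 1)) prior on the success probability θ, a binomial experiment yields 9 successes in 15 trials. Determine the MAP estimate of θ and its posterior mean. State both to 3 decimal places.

Posterior: Beta(1+9, 1+6) = Beta(10, 7).
Mode = (10−1)/(10+7−2) = 9/15 = 0.600.
Mean = 10/(10+7) = 10/17 = 0.588.
Left-skewed posterior ⇒ mean < mode.

MAP estimate = 0.600, posterior mean = 0.588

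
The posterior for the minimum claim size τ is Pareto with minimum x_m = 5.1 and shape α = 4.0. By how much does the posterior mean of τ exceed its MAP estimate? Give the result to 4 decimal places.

The Pareto density is strictly decreasing on [x_m, ∞), so the mode is x_m = 5.1000.
Mean = α·x_m/(α−1) = 4.0·5.1/3.0 = 6.8000.
Difference = 6.8000 − 5.1000 = 1.7000.

1.7000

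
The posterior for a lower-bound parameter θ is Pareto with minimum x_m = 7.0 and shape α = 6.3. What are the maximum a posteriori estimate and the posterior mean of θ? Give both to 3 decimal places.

The Pareto density is strictly decreasing on [x_m, ∞), so the mode is x_m = 7.000.
Mean = α·x_m/(α−1) = 6.3·7.0/5.3 = 8.321.

MAP: 7.000. Posterior mean: 8.321.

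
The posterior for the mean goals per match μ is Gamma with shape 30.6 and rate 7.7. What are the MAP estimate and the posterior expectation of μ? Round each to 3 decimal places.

MAP estimate = 3.844, posterior expectation = 3.974

Mode = (α−1)/β = 29.6/7.7 = 3.844.
Mean = α/β = 30.6/7.7 = 3.974.
Right-skewed posterior ⇒ mode < mean.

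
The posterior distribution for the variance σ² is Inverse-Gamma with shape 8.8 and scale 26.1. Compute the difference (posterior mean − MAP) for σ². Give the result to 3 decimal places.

Mode = β/(α+1) = 26.1/9.8 = 2.663.
Mean = β/(α−1) = 26.1/7.8 = 3.346.
Difference = 3.346 − 2.663 = 0.683.

0.683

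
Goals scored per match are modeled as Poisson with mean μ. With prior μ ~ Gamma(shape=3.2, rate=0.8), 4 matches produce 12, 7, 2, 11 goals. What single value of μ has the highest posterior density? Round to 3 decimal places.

7.125

Σ counts = 32. Posterior: Gamma(shape = 3.2+32 = 35.2, rate = 0.8+4 = 4.8).
Mode = (α−1)/β = 34.2/4.8 = 7.125.
Mean = α/β = 35.2/4.8 = 7.333.
This is the posterior mode — the MAP estimate.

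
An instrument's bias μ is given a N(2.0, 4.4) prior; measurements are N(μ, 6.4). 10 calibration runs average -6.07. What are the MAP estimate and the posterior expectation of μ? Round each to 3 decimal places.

Posterior for μ is Normal. Precision-weighted mean: (1/4.4·2.0 + 10/6.4·-6.07) / (1/4.4 + 10/6.4) = -5.045.
A Normal posterior is symmetric, so mode = mean.

MAP: -5.045. Posterior mean: -5.045.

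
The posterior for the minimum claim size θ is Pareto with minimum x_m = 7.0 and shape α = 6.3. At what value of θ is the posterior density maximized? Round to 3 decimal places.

7.000

The Pareto density is strictly decreasing on [x_m, ∞), so the mode is x_m = 7.000.
Mean = α·x_m/(α−1) = 6.3·7.0/5.3 = 8.321.
This is the posterior mode — the MAP estimate.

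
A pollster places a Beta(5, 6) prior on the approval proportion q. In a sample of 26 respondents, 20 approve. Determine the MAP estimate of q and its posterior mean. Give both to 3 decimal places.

MAP = 0.686; posterior mean = 0.676

Posterior: Beta(5+20, 6+6) = Beta(25, 12).
Mode = (25−1)/(25+12−2) = 24/35 = 0.686.
Mean = 25/(25+12) = 25/37 = 0.676.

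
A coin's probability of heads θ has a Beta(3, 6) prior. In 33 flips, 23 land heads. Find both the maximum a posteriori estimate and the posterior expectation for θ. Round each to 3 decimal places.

MAP = 0.625; posterior mean = 0.619

Posterior: Beta(3+23, 6+10) = Beta(26, 16).
Mode = (26−1)/(26+16−2) = 25/40 = 0.625.
Mean = 26/(26+16) = 26/42 = 0.619.
The mean is pulled below the mode by the posterior's left skew.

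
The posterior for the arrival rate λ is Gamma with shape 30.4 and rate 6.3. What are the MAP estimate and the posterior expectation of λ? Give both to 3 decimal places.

λ_MAP = 4.667, E[λ|data] = 4.825

Mode = (α−1)/β = 29.4/6.3 = 4.667.
Mean = α/β = 30.4/6.3 = 4.825.
The mean is pulled above the mode by the posterior's right skew.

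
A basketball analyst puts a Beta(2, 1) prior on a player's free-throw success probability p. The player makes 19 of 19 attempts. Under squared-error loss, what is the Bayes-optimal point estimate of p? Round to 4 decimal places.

Posterior: Beta(2+19, 1+0) = Beta(21, 1).
Since β = 1 ≤ 1 and α > 1, the Beta density is monotone increasing on [0,1]; the mode is at 1.
Mean = 21/(21+1) = 0.9545.
Squared-error loss ⇒ the optimal estimator is the posterior mean.

0.9545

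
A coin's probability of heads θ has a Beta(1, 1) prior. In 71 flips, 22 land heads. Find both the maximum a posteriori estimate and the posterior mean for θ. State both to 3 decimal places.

Posterior: Beta(1+22, 1+49) = Beta(23, 50).
Mode = (23−1)/(23+50−2) = 22/71 = 0.310.
With a flat prior the MAP equals the MLE, 22/71.
Mean = 23/(23+50) = 23/73 = 0.315.

MAP = 0.310; posterior mean = 0.315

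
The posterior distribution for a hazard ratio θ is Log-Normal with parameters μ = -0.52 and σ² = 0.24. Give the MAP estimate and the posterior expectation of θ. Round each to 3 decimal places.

MAP = 0.468; posterior mean = 0.670

Mode = exp(μ − σ²) = exp(-0.76) = 0.468.
Mean = exp(μ + σ²/2) = exp(-0.400) = 0.670.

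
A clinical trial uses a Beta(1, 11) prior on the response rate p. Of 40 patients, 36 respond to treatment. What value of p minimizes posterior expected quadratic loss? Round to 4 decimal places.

0.7115

Posterior: Beta(1+36, 11+4) = Beta(37, 15).
Mode = (37−1)/(37+15−2) = 36/50 = 0.7200.
Mean = 37/(37+15) = 37/52 = 0.7115.
Quadratic loss ⇒ the optimal estimator is the posterior mean.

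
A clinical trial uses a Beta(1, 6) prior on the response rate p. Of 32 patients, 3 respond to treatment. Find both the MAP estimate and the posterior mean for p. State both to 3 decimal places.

MAP: 0.081. Posterior mean: 0.103.

Posterior: Beta(1+3, 6+29) = Beta(4, 35).
Mode = (4−1)/(4+35−2) = 3/37 = 0.081.
Mean = 4/(4+35) = 4/39 = 0.103.
The mean is pulled above the mode by the posterior's right skew.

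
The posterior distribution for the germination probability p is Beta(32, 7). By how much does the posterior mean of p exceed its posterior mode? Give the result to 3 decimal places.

-0.017

Mode = (32−1)/(32+7−2) = 31/37 = 0.838.
Mean = 32/(32+7) = 32/39 = 0.821.
Difference = 0.821 − 0.838 = -0.017.
Mode > mean: the posterior has a left tail.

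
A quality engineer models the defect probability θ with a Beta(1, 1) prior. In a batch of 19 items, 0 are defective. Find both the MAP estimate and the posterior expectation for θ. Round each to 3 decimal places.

MAP = 0.000; posterior mean = 0.048

Posterior: Beta(1+0, 1+19) = Beta(1, 20).
Since α = 1 ≤ 1 and β > 1, the Beta density is monotone decreasing on [0,1]; the mode is at 0.
Mean = 1/(1+20) = 0.048.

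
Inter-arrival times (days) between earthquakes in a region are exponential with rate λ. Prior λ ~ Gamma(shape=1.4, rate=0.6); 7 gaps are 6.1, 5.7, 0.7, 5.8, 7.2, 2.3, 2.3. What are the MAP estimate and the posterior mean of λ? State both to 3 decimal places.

λ_MAP = 0.241, E[λ|data] = 0.274

Σ times = 30.1. Posterior: Gamma(shape = 1.4+7 = 8.4, rate = 0.6+30.1 = 30.7).
Mode = (α−1)/β = 7.4/30.7 = 0.241.
Mean = α/β = 8.4/30.7 = 0.274.
Right-skewed posterior ⇒ mode < mean.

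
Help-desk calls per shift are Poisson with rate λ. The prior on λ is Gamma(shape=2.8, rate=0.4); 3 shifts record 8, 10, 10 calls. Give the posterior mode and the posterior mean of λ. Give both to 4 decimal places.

Σ counts = 28. Posterior: Gamma(shape = 2.8+28 = 30.8, rate = 0.4+3 = 3.4).
Mode = (α−1)/β = 29.8/3.4 = 8.7647.
Mean = α/β = 30.8/3.4 = 9.0588.

posterior mode = 8.7647, posterior mean = 9.0588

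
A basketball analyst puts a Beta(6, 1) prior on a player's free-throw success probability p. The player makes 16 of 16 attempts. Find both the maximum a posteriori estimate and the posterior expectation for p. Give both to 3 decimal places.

maximum a posteriori estimate = 1.000, posterior expectation = 0.957

Posterior: Beta(6+16, 1+0) = Beta(22, 1).
Since β = 1 ≤ 1 and α > 1, the Beta density is monotone increasing on [0,1]; the mode is at 1.
Mean = 22/(22+1) = 0.957.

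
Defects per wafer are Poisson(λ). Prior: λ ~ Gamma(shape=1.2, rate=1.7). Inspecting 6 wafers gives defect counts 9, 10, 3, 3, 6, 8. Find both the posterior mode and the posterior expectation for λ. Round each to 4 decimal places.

λ_MAP = 5.0909, E[λ|data] = 5.2208

Σ counts = 39. Posterior: Gamma(shape = 1.2+39 = 40.2, rate = 1.7+6 = 7.7).
Mode = (α−1)/β = 39.2/7.7 = 5.0909.
Mean = α/β = 40.2/7.7 = 5.2208.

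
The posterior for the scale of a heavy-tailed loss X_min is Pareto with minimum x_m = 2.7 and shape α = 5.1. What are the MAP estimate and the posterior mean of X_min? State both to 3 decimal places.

X_min_MAP = 2.700, E[X_min|data] = 3.359

The Pareto density is strictly decreasing on [x_m, ∞), so the mode is x_m = 2.700.
Mean = α·x_m/(α−1) = 5.1·2.7/4.1 = 3.359.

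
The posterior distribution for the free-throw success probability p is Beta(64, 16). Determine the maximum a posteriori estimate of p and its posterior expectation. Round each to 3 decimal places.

Mode = (64−1)/(64+16−2) = 63/78 = 0.808.
Mean = 64/(64+16) = 64/80 = 0.800.

MAP = 0.808; posterior mean = 0.800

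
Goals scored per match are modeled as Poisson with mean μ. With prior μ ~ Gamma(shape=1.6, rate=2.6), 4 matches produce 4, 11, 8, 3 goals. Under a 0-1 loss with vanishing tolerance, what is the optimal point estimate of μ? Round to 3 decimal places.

Σ counts = 26. Posterior: Gamma(shape = 1.6+26 = 27.6, rate = 2.6+4 = 6.6).
Mode = (α−1)/β = 26.6/6.6 = 4.030.
Mean = α/β = 27.6/6.6 = 4.182.
This is the posterior mode — the MAP estimate.

4.030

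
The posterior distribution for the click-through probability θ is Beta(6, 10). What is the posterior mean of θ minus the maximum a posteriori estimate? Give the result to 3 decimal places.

0.018

Mode = (6−1)/(6+10−2) = 5/14 = 0.357.
Mean = 6/(6+10) = 6/16 = 0.375.
Difference = 0.375 − 0.357 = 0.018.
The posterior is right-skewed, so the mean exceeds the mode.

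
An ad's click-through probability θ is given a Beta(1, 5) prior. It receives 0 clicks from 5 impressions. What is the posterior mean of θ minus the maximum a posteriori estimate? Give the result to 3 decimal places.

Posterior: Beta(1+0, 5+5) = Beta(1, 10).
Since α = 1 ≤ 1 and β > 1, the Beta density is monotone decreasing on [0,1]; the mode is at 0.
Mean = 1/(1+10) = 0.091.
Difference = 0.091 − 0.000 = 0.091.

0.091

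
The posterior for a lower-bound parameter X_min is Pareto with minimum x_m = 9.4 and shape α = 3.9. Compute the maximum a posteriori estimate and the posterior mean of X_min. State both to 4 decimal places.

The Pareto density is strictly decreasing on [x_m, ∞), so the mode is x_m = 9.4000.
Mean = α·x_m/(α−1) = 3.9·9.4/2.9 = 12.6414.

maximum a posteriori estimate = 9.4000, posterior mean = 12.6414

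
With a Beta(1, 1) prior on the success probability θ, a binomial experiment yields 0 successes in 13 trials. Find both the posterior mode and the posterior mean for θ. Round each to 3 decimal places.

posterior mode = 0.000, posterior mean = 0.067

Posterior: Beta(1+0, 1+13) = Beta(1, 14).
Since α = 1 ≤ 1 and β > 1, the Beta density is monotone decreasing on [0,1]; the mode is at 0.
Mean = 1/(1+14) = 0.067.
The mean is pulled above the mode by the posterior's right skew.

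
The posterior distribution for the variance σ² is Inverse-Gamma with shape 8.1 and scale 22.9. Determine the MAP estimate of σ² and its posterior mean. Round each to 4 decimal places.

Mode = β/(α+1) = 22.9/9.1 = 2.5165.
Mean = β/(α−1) = 22.9/7.1 = 3.2254.

MAP = 2.5165; posterior mean = 3.2254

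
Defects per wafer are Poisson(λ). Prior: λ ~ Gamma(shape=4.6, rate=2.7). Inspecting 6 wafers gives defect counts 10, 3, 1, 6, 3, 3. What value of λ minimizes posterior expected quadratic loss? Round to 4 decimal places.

Σ counts = 26. Posterior: Gamma(shape = 4.6+26 = 30.6, rate = 2.7+6 = 8.7).
Mode = (α−1)/β = 29.6/8.7 = 3.4023.
Mean = α/β = 30.6/8.7 = 3.5172.
Quadratic loss ⇒ the optimal estimator is the posterior mean.

3.5172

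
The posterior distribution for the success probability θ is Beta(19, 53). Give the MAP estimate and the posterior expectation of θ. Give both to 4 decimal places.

Mode = (19−1)/(19+53−2) = 18/70 = 0.2571.
Mean = 19/(19+53) = 19/72 = 0.2639.
The posterior is right-skewed, so the mean exceeds the mode.

MAP estimate = 0.2571, posterior expectation = 0.2639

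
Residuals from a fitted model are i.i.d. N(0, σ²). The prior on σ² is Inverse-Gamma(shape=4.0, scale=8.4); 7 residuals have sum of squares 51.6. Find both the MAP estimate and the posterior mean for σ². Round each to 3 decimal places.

Posterior: Inverse-Gamma(shape = 4.0+7/2 = 7.5, scale = 8.4+51.6/2 = 34.2).
Mode = β/(α+1) = 34.2/8.5 = 4.024.
Mean = β/(α−1) = 34.2/6.5 = 5.262.

σ²_MAP = 4.024, E[σ²|data] = 5.262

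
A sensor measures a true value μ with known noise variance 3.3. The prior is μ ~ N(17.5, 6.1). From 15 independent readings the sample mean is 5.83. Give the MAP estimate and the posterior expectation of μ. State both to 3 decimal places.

MAP estimate = 6.236, posterior expectation = 6.236

Posterior for μ is Normal. Precision-weighted mean: (1/6.1·17.5 + 15/3.3·5.83) / (1/6.1 + 15/3.3) = 6.236.
A Normal posterior is symmetric, so mode = mean.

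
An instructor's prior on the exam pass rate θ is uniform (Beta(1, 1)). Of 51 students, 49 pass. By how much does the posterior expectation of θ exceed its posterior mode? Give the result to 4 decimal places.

-0.0174

Posterior: Beta(1+49, 1+2) = Beta(50, 3).
Mode = (50−1)/(50+3−2) = 49/51 = 0.9608.
With a flat prior the MAP equals the MLE, 49/51.
Mean = 50/(50+3) = 50/53 = 0.9434.
Difference = 0.9434 − 0.9608 = -0.0174.
The posterior is left-skewed, so the mode exceeds the mean.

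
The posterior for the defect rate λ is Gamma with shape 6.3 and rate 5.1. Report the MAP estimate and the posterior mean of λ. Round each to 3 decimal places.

MAP estimate = 1.039, posterior mean = 1.235

Mode = (α−1)/β = 5.3/5.1 = 1.039.
Mean = α/β = 6.3/5.1 = 1.235.
The posterior is right-skewed, so the mean exceeds the mode.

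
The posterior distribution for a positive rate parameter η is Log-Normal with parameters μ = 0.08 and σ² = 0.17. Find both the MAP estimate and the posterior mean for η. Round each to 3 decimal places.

Mode = exp(μ − σ²) = exp(-0.09) = 0.914.
Mean = exp(μ + σ²/2) = exp(0.165) = 1.179.
The mean is pulled above the mode by the posterior's right skew.

MAP = 0.914, posterior mean = 1.179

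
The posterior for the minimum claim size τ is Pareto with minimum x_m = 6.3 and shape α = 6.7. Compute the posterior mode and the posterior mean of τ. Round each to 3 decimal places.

MAP = 6.300; posterior mean = 7.405

The Pareto density is strictly decreasing on [x_m, ∞), so the mode is x_m = 6.300.
Mean = α·x_m/(α−1) = 6.7·6.3/5.7 = 7.405.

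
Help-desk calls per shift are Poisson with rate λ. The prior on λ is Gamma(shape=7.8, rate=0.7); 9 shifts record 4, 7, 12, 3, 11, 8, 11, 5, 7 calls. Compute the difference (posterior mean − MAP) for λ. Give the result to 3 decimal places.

Σ counts = 68. Posterior: Gamma(shape = 7.8+68 = 75.8, rate = 0.7+9 = 9.7).
Mode = (α−1)/β = 74.8/9.7 = 7.711.
Mean = α/β = 75.8/9.7 = 7.814.
Difference = 7.814 − 7.711 = 0.103.

0.103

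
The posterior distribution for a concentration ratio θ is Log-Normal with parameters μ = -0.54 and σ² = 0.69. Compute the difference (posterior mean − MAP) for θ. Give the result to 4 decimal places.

Mode = exp(μ − σ²) = exp(-1.23) = 0.2923.
Mean = exp(μ + σ²/2) = exp(-0.195) = 0.8228.
Difference = 0.8228 − 0.2923 = 0.5305.

0.5305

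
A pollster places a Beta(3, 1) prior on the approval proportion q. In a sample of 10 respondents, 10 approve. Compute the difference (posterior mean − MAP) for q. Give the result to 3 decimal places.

-0.071

Posterior: Beta(3+10, 1+0) = Beta(13, 1).
Since β = 1 ≤ 1 and α > 1, the Beta density is monotone increasing on [0,1]; the mode is at 1.
Mean = 13/(13+1) = 0.929.
Difference = 0.929 − 1.000 = -0.071.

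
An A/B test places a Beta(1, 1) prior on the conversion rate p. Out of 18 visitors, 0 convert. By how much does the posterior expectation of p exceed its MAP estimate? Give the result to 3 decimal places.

0.050

Posterior: Beta(1+0, 1+18) = Beta(1, 19).
Since α = 1 ≤ 1 and β > 1, the Beta density is monotone decreasing on [0,1]; the mode is at 0.
Mean = 1/(1+19) = 0.050.
Difference = 0.050 − 0.000 = 0.050.
The mean is pulled above the mode by the posterior's right skew.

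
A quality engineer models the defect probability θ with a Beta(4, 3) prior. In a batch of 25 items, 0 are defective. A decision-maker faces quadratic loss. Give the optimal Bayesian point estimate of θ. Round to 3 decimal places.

Posterior: Beta(4+0, 3+25) = Beta(4, 28).
Mode = (4−1)/(4+28−2) = 3/30 = 0.100.
Mean = 4/(4+28) = 4/32 = 0.125.
Quadratic loss ⇒ the optimal estimator is the posterior mean.

0.125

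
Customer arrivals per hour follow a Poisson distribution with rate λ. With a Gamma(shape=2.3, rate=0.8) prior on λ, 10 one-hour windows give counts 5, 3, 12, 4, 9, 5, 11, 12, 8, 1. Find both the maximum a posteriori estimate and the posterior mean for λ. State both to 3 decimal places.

MAP = 6.602; posterior mean = 6.694

Σ counts = 70. Posterior: Gamma(shape = 2.3+70 = 72.3, rate = 0.8+10 = 10.8).
Mode = (α−1)/β = 71.3/10.8 = 6.602.
Mean = α/β = 72.3/10.8 = 6.694.
The posterior is right-skewed, so the mean exceeds the mode.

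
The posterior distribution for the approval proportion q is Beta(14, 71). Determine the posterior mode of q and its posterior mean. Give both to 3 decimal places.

MAP = 0.157, posterior mean = 0.165

Mode = (14−1)/(14+71−2) = 13/83 = 0.157.
Mean = 14/(14+71) = 14/85 = 0.165.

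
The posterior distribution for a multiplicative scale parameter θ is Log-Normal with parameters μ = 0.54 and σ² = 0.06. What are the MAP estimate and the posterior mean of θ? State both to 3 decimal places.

MAP = 1.616, posterior mean = 1.768

Mode = exp(μ − σ²) = exp(0.48) = 1.616.
Mean = exp(μ + σ²/2) = exp(0.570) = 1.768.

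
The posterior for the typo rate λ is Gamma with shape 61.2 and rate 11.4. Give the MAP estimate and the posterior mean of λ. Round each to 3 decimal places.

Mode = (α−1)/β = 60.2/11.4 = 5.281.
Mean = α/β = 61.2/11.4 = 5.368.

MAP: 5.281. Posterior mean: 5.368.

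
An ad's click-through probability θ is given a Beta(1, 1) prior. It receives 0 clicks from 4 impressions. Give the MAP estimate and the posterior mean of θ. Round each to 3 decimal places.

MAP = 0.000, posterior mean = 0.167

Posterior: Beta(1+0, 1+4) = Beta(1, 5).
Since α = 1 ≤ 1 and β > 1, the Beta density is monotone decreasing on [0,1]; the mode is at 0.
Mean = 1/(1+5) = 0.167.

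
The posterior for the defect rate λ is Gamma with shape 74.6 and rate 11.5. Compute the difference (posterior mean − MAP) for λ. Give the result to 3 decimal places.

0.087

Mode = (α−1)/β = 73.6/11.5 = 6.400.
Mean = α/β = 74.6/11.5 = 6.487.
Difference = 6.487 − 6.400 = 0.087.
Right-skewed posterior ⇒ mode < mean.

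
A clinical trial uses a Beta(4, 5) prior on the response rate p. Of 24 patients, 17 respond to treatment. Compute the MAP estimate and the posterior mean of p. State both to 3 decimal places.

MAP = 0.645; posterior mean = 0.636

Posterior: Beta(4+17, 5+7) = Beta(21, 12).
Mode = (21−1)/(21+12−2) = 20/31 = 0.645.
Mean = 21/(21+12) = 21/33 = 0.636.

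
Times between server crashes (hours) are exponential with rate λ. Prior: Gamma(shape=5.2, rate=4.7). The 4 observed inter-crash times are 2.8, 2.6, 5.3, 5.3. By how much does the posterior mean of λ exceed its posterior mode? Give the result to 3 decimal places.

Σ times = 16.0. Posterior: Gamma(shape = 5.2+4 = 9.2, rate = 4.7+16.0 = 20.7).
Mode = (α−1)/β = 8.2/20.7 = 0.396.
Mean = α/β = 9.2/20.7 = 0.444.
Difference = 0.444 − 0.396 = 0.048.
The posterior is right-skewed, so the mean exceeds the mode.

0.048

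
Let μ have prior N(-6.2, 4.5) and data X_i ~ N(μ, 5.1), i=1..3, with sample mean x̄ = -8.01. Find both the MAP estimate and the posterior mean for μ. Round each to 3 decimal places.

MAP estimate = -7.514, posterior mean = -7.514

Posterior for μ is Normal. Precision-weighted mean: (1/4.5·-6.2 + 3/5.1·-8.01) / (1/4.5 + 3/5.1) = -7.514.
A Normal posterior is symmetric, so mode = mean.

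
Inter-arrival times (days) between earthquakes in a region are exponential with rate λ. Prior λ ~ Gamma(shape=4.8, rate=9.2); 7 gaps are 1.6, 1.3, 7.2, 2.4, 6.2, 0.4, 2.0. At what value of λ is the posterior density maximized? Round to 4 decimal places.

Σ times = 21.1. Posterior: Gamma(shape = 4.8+7 = 11.8, rate = 9.2+21.1 = 30.3).
Mode = (α−1)/β = 10.8/30.3 = 0.3564.
Mean = α/β = 11.8/30.3 = 0.3894.
This is the posterior mode — the MAP estimate.

0.3564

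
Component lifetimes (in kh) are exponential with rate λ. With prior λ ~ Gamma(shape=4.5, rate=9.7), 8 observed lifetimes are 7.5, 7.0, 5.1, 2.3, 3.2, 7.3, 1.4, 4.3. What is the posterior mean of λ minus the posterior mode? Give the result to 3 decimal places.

0.021

Σ times = 38.1. Posterior: Gamma(shape = 4.5+8 = 12.5, rate = 9.7+38.1 = 47.8).
Mode = (α−1)/β = 11.5/47.8 = 0.241.
Mean = α/β = 12.5/47.8 = 0.262.
Difference = 0.262 − 0.241 = 0.021.
Right-skewed posterior ⇒ mode < mean.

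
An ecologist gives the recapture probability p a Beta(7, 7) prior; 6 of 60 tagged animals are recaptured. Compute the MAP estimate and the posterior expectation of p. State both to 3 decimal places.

Posterior: Beta(7+6, 7+54) = Beta(13, 61).
Mode = (13−1)/(13+61−2) = 12/72 = 0.167.
Mean = 13/(13+61) = 13/74 = 0.176.
Mean > mode: the posterior has a right tail.

MAP = 0.167, posterior mean = 0.176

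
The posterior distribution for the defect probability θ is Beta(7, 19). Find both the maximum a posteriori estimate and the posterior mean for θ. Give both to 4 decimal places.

MAP = 0.2500, posterior mean = 0.2692

Mode = (7−1)/(7+19−2) = 6/24 = 0.2500.
Mean = 7/(7+19) = 7/26 = 0.2692.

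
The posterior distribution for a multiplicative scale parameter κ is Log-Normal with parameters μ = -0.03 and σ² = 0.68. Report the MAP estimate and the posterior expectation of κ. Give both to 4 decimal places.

Mode = exp(μ − σ²) = exp(-0.71) = 0.4916.
Mean = exp(μ + σ²/2) = exp(0.310) = 1.3634.

κ_MAP = 0.4916, E[κ|data] = 1.3634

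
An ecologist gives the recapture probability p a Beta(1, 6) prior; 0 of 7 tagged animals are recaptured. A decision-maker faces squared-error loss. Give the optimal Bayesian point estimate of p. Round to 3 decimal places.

Posterior: Beta(1+0, 6+7) = Beta(1, 13).
Since α = 1 ≤ 1 and β > 1, the Beta density is monotone decreasing on [0,1]; the mode is at 0.
Mean = 1/(1+13) = 0.071.
Squared-error loss ⇒ the optimal estimator is the posterior mean.

0.071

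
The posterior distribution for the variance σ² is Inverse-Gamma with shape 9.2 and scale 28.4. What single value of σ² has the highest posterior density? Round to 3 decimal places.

Mode = β/(α+1) = 28.4/10.2 = 2.784.
Mean = β/(α−1) = 28.4/8.2 = 3.463.
This is the posterior mode — the MAP estimate.

2.784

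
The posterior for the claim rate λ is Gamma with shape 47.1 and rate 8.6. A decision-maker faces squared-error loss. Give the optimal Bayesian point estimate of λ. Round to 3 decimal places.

5.477

Mode = (α−1)/β = 46.1/8.6 = 5.360.
Mean = α/β = 47.1/8.6 = 5.477.
Squared-error loss ⇒ the optimal estimator is the posterior mean.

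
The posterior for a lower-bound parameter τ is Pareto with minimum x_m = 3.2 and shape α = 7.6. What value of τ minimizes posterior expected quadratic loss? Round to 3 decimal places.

3.685

The Pareto density is strictly decreasing on [x_m, ∞), so the mode is x_m = 3.200.
Mean = α·x_m/(α−1) = 7.6·3.2/6.6 = 3.685.
Quadratic loss ⇒ the optimal estimator is the posterior mean.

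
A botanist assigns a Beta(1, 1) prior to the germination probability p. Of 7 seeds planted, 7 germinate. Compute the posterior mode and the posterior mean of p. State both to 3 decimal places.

MAP = 1.000; posterior mean = 0.889

Posterior: Beta(1+7, 1+0) = Beta(8, 1).
Since β = 1 ≤ 1 and α > 1, the Beta density is monotone increasing on [0,1]; the mode is at 1.
Mean = 8/(8+1) = 0.889.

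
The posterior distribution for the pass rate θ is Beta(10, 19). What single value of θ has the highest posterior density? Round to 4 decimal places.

0.3333

Mode = (10−1)/(10+19−2) = 9/27 = 0.3333.
Mean = 10/(10+19) = 10/29 = 0.3448.
This is the posterior mode — the MAP estimate.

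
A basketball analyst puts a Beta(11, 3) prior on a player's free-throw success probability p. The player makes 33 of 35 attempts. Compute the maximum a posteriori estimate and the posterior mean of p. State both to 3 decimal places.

Posterior: Beta(11+33, 3+2) = Beta(44, 5).
Mode = (44−1)/(44+5−2) = 43/47 = 0.915.
Mean = 44/(44+5) = 44/49 = 0.898.
The posterior is left-skewed, so the mode exceeds the mean.

p_MAP = 0.915, E[p|data] = 0.898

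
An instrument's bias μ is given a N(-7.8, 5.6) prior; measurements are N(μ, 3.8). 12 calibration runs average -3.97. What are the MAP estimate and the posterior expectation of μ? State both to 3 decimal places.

Posterior for μ is Normal. Precision-weighted mean: (1/5.6·-7.8 + 12/3.8·-3.97) / (1/5.6 + 12/3.8) = -4.175.
A Normal posterior is symmetric, so mode = mean.

MAP: -4.175. Posterior mean: -4.175.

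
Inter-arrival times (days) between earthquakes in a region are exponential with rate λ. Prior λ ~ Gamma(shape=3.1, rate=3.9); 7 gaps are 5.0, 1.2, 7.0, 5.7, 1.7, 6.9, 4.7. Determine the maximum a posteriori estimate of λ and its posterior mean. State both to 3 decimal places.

maximum a posteriori estimate = 0.252, posterior mean = 0.280

Σ times = 32.2. Posterior: Gamma(shape = 3.1+7 = 10.1, rate = 3.9+32.2 = 36.1).
Mode = (α−1)/β = 9.1/36.1 = 0.252.
Mean = α/β = 10.1/36.1 = 0.280.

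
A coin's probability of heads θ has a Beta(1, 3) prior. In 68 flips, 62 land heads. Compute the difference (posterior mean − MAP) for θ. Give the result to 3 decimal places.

Posterior: Beta(1+62, 3+6) = Beta(63, 9).
Mode = (63−1)/(63+9−2) = 62/70 = 0.886.
Mean = 63/(63+9) = 63/72 = 0.875.
Difference = 0.875 − 0.886 = -0.011.

-0.011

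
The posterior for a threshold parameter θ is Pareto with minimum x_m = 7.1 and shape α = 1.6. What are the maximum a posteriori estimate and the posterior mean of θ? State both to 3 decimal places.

θ_MAP = 7.100, E[θ|data] = 18.933

The Pareto density is strictly decreasing on [x_m, ∞), so the mode is x_m = 7.100.
Mean = α·x_m/(α−1) = 1.6·7.1/0.6 = 18.933.
The mean is pulled above the mode by the posterior's right skew.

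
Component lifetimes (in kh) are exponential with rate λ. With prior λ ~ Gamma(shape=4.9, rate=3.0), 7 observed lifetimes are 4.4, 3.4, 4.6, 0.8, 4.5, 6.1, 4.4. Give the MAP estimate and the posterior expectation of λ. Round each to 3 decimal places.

Σ times = 28.2. Posterior: Gamma(shape = 4.9+7 = 11.9, rate = 3.0+28.2 = 31.2).
Mode = (α−1)/β = 10.9/31.2 = 0.349.
Mean = α/β = 11.9/31.2 = 0.381.
Right-skewed posterior ⇒ mode < mean.

MAP = 0.349; posterior mean = 0.381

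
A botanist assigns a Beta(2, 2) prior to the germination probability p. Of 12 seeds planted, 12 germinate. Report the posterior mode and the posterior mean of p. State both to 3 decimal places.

Posterior: Beta(2+12, 2+0) = Beta(14, 2).
Mode = (14−1)/(14+2−2) = 13/14 = 0.929.
Mean = 14/(14+2) = 14/16 = 0.875.
Mode > mean: the posterior has a left tail.

MAP = 0.929, posterior mean = 0.875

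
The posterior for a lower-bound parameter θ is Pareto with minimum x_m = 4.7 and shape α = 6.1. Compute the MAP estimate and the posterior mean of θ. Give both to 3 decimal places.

θ_MAP = 4.700, E[θ|data] = 5.622

The Pareto density is strictly decreasing on [x_m, ∞), so the mode is x_m = 4.700.
Mean = α·x_m/(α−1) = 6.1·4.7/5.1 = 5.622.
The posterior is right-skewed, so the mean exceeds the mode.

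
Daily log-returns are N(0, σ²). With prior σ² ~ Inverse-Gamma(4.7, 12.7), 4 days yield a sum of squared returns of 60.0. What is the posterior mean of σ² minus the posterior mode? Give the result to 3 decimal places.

Posterior: Inverse-Gamma(shape = 4.7+4/2 = 6.7, scale = 12.7+60.0/2 = 42.7).
Mode = β/(α+1) = 42.7/7.7 = 5.545.
Mean = β/(α−1) = 42.7/5.7 = 7.491.
Difference = 7.491 − 5.545 = 1.946.

1.946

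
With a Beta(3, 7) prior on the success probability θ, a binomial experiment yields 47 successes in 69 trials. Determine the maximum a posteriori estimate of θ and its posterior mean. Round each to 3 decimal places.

maximum a posteriori estimate = 0.636, posterior mean = 0.633

Posterior: Beta(3+47, 7+22) = Beta(50, 29).
Mode = (50−1)/(50+29−2) = 49/77 = 0.636.
Mean = 50/(50+29) = 50/79 = 0.633.
The posterior is left-skewed, so the mode exceeds the mean.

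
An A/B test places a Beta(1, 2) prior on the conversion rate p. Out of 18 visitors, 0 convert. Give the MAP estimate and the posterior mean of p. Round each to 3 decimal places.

MAP estimate = 0.000, posterior mean = 0.048

Posterior: Beta(1+0, 2+18) = Beta(1, 20).
Since α = 1 ≤ 1 and β > 1, the Beta density is monotone decreasing on [0,1]; the mode is at 0.
Mean = 1/(1+20) = 0.048.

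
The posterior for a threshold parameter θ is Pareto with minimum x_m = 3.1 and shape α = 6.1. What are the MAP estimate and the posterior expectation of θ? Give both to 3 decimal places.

MAP: 3.100. Posterior mean: 3.708.

The Pareto density is strictly decreasing on [x_m, ∞), so the mode is x_m = 3.100.
Mean = α·x_m/(α−1) = 6.1·3.1/5.1 = 3.708.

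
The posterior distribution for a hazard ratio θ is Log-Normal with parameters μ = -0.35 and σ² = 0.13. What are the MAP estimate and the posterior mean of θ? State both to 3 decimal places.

Mode = exp(μ − σ²) = exp(-0.48) = 0.619.
Mean = exp(μ + σ²/2) = exp(-0.285) = 0.752.

MAP estimate = 0.619, posterior mean = 0.752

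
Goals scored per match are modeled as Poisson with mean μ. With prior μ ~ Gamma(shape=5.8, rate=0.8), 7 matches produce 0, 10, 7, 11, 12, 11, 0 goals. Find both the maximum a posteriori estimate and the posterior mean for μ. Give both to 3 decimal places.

Σ counts = 51. Posterior: Gamma(shape = 5.8+51 = 56.8, rate = 0.8+7 = 7.8).
Mode = (α−1)/β = 55.8/7.8 = 7.154.
Mean = α/β = 56.8/7.8 = 7.282.

μ_MAP = 7.154, E[μ|data] = 7.282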